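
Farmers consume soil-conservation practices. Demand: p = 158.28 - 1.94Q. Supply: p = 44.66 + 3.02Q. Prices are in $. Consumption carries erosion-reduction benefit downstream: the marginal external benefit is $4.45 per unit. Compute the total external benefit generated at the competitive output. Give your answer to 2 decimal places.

Market equilibrium (private): 44.66 + 3.02Q = 158.28 - 1.94Q → Q_m = 22.9073.
Total external benefit = MEB × Q_m = 4.45 × 22.9073 = 101.9375.

$101.94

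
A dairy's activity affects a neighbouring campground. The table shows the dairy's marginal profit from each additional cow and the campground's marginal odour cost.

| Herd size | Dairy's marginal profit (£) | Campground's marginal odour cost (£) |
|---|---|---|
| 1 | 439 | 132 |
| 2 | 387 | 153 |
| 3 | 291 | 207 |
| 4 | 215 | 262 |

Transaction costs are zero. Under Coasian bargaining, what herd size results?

3

Bargaining reaches the level where marginal profit last exceeds marginal odour cost.
That holds through level 3 (291 ≥ 207) but not at 4 (215 < 262).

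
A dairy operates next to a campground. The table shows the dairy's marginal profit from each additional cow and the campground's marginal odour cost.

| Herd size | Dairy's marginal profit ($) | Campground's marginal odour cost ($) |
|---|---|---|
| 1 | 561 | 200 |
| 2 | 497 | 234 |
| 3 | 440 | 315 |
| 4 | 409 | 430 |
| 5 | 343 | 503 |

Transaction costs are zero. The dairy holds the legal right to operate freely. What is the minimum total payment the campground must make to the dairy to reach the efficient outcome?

$752

Left alone the dairy would choose level 5 (marginal profit stays positive).
Efficient level: k* = 3 (marginal profit ≥ marginal odour cost through 3).
The campground must at least cover the dairy's forgone profit from cutting 5→3: 409 + 343 = 752.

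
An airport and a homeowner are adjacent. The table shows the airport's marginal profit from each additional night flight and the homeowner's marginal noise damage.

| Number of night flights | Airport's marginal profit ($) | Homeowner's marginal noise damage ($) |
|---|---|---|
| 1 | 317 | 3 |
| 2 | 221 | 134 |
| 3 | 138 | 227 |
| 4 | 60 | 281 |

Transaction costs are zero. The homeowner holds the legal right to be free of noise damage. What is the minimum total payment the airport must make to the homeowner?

Efficient level: marginal profit ≥ marginal noise damage through level 2, so k* = 2.
With the homeowner holding the right, the airport must at least compensate total damage at k*: 3 + 134 = 137.

$137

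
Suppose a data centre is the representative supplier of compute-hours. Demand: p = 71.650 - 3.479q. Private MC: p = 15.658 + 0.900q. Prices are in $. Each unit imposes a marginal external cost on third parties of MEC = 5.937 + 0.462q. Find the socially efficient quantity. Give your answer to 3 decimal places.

Social marginal cost = private MC + MEC = 21.595 + 1.362q.
Set SMC = demand: 21.595 + 1.362q = 71.650 - 3.479q → q* = 10.3398.

q* = 10.340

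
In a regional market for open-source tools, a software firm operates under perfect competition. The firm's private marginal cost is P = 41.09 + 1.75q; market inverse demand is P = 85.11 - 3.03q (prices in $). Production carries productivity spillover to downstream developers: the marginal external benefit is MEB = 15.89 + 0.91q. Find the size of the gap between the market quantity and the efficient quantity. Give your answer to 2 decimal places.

Market equilibrium (private): 41.09 + 1.75q = 85.11 - 3.03q → q_m = 9.2092.
Social marginal cost = private MC − MEB = 25.20 + 0.84q.
Set SMC = demand: 25.20 + 0.84q = 85.11 - 3.03q → q* = 15.4806.
Gap = |9.2092 − 15.4806| = 6.2714.

6.27 units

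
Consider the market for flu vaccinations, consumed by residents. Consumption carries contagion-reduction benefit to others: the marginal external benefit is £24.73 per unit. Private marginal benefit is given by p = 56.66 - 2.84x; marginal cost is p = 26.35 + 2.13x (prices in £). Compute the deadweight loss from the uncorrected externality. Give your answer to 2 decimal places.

Market equilibrium (private): 26.35 + 2.13x = 56.66 - 2.84x → x_m = 6.0986.
Social marginal benefit = demand + MEB = 81.39 - 2.84x.
Set SMB = MC: 81.39 - 2.84x = 26.35 + 2.13x → x* = 11.0744.
Height of the DWL triangle at x_m is SMB(x_m) − MC(x_m) = MEB(x_m) = 24.7300.
DWL = ½ × 4.9758 × 24.7300 = 61.5258.

DWL = £61.53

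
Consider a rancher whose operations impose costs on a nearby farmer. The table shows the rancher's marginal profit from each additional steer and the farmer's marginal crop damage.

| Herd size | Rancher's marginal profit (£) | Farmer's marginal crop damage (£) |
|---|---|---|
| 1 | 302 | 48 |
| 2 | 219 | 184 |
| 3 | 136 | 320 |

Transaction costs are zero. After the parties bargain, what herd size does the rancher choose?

Bargaining reaches the level where marginal profit last exceeds marginal crop damage.
That holds through level 2 (219 ≥ 184) but not at 3 (136 < 320).

2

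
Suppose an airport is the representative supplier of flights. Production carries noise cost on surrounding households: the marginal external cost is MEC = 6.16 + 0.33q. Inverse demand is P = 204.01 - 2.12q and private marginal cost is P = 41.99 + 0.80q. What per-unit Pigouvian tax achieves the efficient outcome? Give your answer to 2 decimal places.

tax = 21.99 per unit

Social marginal cost = private MC + MEC = 48.15 + 1.13q.
Set SMC = demand: 48.15 + 1.13q = 204.01 - 2.12q → q* = 47.9569.
The Pigouvian tax equals MEC at q*: 6.16 + 0.33×47.9569 = 21.9858.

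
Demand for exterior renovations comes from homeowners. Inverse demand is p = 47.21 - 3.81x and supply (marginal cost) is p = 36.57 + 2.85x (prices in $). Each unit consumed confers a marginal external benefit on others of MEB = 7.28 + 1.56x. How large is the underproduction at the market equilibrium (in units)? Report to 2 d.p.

1.92 units

Market equilibrium (private): 36.57 + 2.85x = 47.21 - 3.81x → x_m = 1.5976.
Social marginal benefit = demand + MEB = 54.49 - 2.25x.
Set SMB = MC: 54.49 - 2.25x = 36.57 + 2.85x → x* = 3.5137.
Gap = |1.5976 − 3.5137| = 1.9161.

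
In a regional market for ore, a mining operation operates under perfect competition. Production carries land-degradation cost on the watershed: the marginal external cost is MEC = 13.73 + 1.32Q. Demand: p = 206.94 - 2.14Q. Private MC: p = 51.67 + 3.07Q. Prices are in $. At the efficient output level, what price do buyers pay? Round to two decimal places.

P = $160.55

Social marginal cost = private MC + MEC = 65.40 + 4.39Q.
Set SMC = demand: 65.40 + 4.39Q = 206.94 - 2.14Q → Q* = 21.6753.
Consumer price on the demand curve at Q*: 206.94 − 2.14×21.6753 = 160.5549.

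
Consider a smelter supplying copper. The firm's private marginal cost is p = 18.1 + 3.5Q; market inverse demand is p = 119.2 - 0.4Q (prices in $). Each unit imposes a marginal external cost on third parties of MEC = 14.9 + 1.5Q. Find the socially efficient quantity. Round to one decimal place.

Q* = 16.0

Social marginal cost = private MC + MEC = 33.0 + 5.0Q.
Set SMC = demand: 33.0 + 5.0Q = 119.2 - 0.4Q → Q* = 15.9630.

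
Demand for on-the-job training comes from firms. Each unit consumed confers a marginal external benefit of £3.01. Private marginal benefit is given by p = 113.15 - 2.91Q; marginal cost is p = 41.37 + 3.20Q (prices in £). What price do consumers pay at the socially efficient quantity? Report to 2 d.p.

Social marginal benefit = demand + MEB = 116.16 - 2.91Q.
Set SMB = MC: 116.16 - 2.91Q = 41.37 + 3.20Q → Q* = 12.2406.
Consumer price on the demand curve at Q*: 113.15 − 2.91×12.2406 = 77.5299.

P = £77.53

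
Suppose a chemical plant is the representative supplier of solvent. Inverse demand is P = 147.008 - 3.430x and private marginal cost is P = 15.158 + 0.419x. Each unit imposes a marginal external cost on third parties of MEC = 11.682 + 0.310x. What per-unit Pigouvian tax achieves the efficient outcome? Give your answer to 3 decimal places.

Social marginal cost = private MC + MEC = 26.840 + 0.729x.
Set SMC = demand: 26.840 + 0.729x = 147.008 - 3.430x → x* = 28.8935.
The Pigouvian tax equals MEC at x*: 11.682 + 0.310×28.8935 = 20.6390.

tax = 20.639 per unit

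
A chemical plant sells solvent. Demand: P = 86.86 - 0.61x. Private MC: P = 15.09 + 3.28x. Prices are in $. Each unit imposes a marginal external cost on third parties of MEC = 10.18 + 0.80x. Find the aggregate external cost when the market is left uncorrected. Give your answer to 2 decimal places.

$323.98

Market equilibrium (private): 15.09 + 3.28x = 86.86 - 0.61x → x_m = 18.4499.
Total external cost = ∫₀^{x_m} (10.18 + 0.80x) dx = 10.18×18.4499 + ½×0.80×18.4499² = 323.9795.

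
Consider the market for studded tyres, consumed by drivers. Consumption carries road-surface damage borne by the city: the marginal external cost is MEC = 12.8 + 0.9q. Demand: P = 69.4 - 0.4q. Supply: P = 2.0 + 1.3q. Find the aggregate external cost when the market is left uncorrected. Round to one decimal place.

1214.8

Market equilibrium (private): 2.0 + 1.3q = 69.4 - 0.4q → q_m = 39.6471.
Total external cost = ∫₀^{q_m} (12.8 + 0.9q) dq = 12.8×39.6471 + ½×0.9×39.6471² = 1214.8345.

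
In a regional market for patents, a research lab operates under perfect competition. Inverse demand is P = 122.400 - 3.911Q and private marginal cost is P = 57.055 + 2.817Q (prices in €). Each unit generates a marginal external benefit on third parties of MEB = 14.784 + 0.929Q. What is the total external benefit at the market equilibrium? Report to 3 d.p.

€187.405

Market equilibrium (private): 57.055 + 2.817Q = 122.400 - 3.911Q → Q_m = 9.7124.
Total external benefit = ∫₀^{Q_m} (14.784 + 0.929Q) dQ = 14.784×9.7124 + ½×0.929×9.7124² = 187.4047.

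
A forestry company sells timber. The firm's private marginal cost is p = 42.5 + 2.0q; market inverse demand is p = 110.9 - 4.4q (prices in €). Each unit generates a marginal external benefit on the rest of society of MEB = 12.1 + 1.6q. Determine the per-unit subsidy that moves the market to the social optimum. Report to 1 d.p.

Social marginal cost = private MC − MEB = 30.4 + 0.4q.
Set SMC = demand: 30.4 + 0.4q = 110.9 - 4.4q → q* = 16.7708.
The Pigouvian subsidy equals MEB at q*: 12.1 + 1.6×16.7708 = 38.9333.

subsidy = €38.9 per unit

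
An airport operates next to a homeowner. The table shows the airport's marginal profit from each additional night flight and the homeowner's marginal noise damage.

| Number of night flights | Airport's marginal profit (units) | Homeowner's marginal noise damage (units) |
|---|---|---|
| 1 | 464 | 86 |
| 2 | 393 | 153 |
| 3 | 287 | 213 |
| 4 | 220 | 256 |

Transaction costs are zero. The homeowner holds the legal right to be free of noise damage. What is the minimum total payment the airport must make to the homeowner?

Efficient level: marginal profit ≥ marginal noise damage through level 3, so k* = 3.
With the homeowner holding the right, the airport must at least compensate total damage at k*: 86 + 153 + 213 = 452.

452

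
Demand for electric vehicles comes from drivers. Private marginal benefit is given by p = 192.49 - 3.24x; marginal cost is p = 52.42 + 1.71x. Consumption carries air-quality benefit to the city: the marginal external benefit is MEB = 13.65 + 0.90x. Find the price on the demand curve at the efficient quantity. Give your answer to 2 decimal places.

P = 69.51

Social marginal benefit = demand + MEB = 206.14 - 2.34x.
Set SMB = MC: 206.14 - 2.34x = 52.42 + 1.71x → x* = 37.9556.
Consumer price on the demand curve at x*: 192.49 − 3.24×37.9556 = 69.5139.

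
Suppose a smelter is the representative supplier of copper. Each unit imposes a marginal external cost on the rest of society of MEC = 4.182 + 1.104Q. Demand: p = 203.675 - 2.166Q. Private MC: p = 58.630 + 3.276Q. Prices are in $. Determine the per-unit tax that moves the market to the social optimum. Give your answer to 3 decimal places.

Social marginal cost = private MC + MEC = 62.812 + 4.380Q.
Set SMC = demand: 62.812 + 4.380Q = 203.675 - 2.166Q → Q* = 21.5189.
The Pigouvian tax equals MEC at Q*: 4.182 + 1.104×21.5189 = 27.9389.

tax = $27.939 per unit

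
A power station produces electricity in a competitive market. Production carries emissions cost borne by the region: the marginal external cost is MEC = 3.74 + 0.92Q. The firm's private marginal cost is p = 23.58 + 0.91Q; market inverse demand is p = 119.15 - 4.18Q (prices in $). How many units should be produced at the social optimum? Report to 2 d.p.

Social marginal cost = private MC + MEC = 27.32 + 1.83Q.
Set SMC = demand: 27.32 + 1.83Q = 119.15 - 4.18Q → Q* = 15.2795.

Q* = 15.28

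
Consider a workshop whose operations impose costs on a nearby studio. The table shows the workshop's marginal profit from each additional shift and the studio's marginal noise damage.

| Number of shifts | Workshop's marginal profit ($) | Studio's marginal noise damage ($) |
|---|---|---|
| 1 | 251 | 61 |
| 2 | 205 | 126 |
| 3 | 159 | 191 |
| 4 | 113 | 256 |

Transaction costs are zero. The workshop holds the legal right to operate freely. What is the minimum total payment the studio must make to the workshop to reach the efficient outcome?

Left alone the workshop would choose level 4 (marginal profit stays positive).
Efficient level: k* = 2 (marginal profit ≥ marginal noise damage through 2).
The studio must at least cover the workshop's forgone profit from cutting 4→2: 159 + 113 = 272.

$272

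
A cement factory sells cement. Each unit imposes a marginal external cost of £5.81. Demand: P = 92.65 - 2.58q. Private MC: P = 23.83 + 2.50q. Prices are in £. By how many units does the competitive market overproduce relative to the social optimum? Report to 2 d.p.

1.14 units

Market equilibrium (private): 23.83 + 2.50q = 92.65 - 2.58q → q_m = 13.5472.
Social marginal cost = private MC + MEC = 29.64 + 2.50q.
Set SMC = demand: 29.64 + 2.50q = 92.65 - 2.58q → q* = 12.4035.
Gap = |13.5472 − 12.4035| = 1.1437.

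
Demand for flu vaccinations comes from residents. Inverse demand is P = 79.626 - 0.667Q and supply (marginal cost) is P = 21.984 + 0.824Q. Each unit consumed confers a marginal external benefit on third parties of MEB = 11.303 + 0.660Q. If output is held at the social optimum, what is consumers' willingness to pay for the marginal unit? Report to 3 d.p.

Social marginal benefit = demand + MEB = 90.929 - 0.007Q.
Set SMB = MC: 90.929 - 0.007Q = 21.984 + 0.824Q → Q* = 82.9663.
Consumer price on the demand curve at Q*: 79.626 − 0.667×82.9663 = 24.2875.

P = 24.287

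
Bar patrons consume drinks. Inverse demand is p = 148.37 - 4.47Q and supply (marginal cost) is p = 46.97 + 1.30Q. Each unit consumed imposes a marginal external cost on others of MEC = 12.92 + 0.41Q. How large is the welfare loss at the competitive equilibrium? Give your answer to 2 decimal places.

Market equilibrium (private): 46.97 + 1.30Q = 148.37 - 4.47Q → Q_m = 17.5737.
Social marginal benefit = demand − MEC = 135.45 - 4.88Q.
Set SMB = MC: 135.45 - 4.88Q = 46.97 + 1.30Q → Q* = 14.3172.
The loss is the area between SMB and MC from Q* to Q_m; with linear curves that's a triangle of height MEC(Q_m).
DWL = ½ × 3.2565 × 20.1252 = 32.7689.

DWL = 32.77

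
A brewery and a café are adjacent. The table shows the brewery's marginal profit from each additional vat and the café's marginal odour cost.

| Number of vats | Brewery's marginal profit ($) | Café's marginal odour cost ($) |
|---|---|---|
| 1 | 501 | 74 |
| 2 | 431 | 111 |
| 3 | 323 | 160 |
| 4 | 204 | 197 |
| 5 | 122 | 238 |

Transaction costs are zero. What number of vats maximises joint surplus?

4

Bargaining reaches the level where marginal profit last exceeds marginal odour cost.
That holds through level 4 (204 ≥ 197) but not at 5 (122 < 238).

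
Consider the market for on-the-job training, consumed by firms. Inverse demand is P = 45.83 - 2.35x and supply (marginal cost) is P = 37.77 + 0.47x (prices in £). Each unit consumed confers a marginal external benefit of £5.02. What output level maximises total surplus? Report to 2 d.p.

x* = 4.64

Social marginal benefit = demand + MEB = 50.85 - 2.35x.
Set SMB = MC: 50.85 - 2.35x = 37.77 + 0.47x → x* = 4.6383.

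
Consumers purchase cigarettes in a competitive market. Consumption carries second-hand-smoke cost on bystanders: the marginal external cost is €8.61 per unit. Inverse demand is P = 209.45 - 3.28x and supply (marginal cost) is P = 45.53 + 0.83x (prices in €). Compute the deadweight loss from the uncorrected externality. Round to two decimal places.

Market equilibrium (private): 45.53 + 0.83x = 209.45 - 3.28x → x_m = 39.8832.
Social marginal benefit = demand − MEC = 200.84 - 3.28x.
Set SMB = MC: 200.84 - 3.28x = 45.53 + 0.83x → x* = 37.7883.
The welfare-loss triangle has base |x_m − x*| and height MEC(x_m) (the vertical gap between SMB and MC is zero at x* and MEC at x_m).
DWL = ½ × 2.0949 × 8.6100 = 9.0185.

DWL = €9.02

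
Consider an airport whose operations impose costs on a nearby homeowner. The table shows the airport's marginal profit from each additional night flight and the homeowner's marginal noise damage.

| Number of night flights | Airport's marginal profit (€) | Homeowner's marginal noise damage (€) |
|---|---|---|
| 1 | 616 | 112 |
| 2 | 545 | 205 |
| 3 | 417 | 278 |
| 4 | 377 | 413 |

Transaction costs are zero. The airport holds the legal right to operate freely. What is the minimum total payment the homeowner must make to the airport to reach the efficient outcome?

Left alone the airport would choose level 4 (marginal profit stays positive).
Efficient level: k* = 3 (marginal profit ≥ marginal noise damage through 3).
The homeowner must at least cover the airport's forgone profit from cutting 4→3: 377 = 377.

€377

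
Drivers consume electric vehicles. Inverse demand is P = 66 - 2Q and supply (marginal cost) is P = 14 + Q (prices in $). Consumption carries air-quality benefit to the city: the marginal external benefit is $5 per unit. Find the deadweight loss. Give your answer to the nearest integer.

Market equilibrium (private): 14 + Q = 66 - 2Q → Q_m = 17.3333.
Social marginal benefit = demand + MEB = 71 - 2Q.
Set SMB = MC: 71 - 2Q = 14 + Q → Q* = 19.0000.
The welfare-loss triangle has base |Q_m − Q*| and height MEB(Q_m) (the vertical gap between SMB and MC is zero at Q* and MEB at Q_m).
DWL = ½ × 1.6667 × 5.0000 = 4.1668.

DWL = $4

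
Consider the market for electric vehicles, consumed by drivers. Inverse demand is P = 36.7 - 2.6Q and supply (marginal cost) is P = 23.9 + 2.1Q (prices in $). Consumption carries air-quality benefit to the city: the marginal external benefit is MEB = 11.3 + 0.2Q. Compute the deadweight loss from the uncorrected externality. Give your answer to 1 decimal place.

Market equilibrium (private): 23.9 + 2.1Q = 36.7 - 2.6Q → Q_m = 2.7234.
Social marginal benefit = demand + MEB = 48.0 - 2.4Q.
Set SMB = MC: 48.0 - 2.4Q = 23.9 + 2.1Q → Q* = 5.3556.
The welfare-loss triangle has base |Q_m − Q*| and height MEB(Q_m) (the vertical gap between SMB and MC is zero at Q* and MEB at Q_m).
DWL = ½ × 2.6322 × 11.8447 = 15.5888.

DWL = $15.6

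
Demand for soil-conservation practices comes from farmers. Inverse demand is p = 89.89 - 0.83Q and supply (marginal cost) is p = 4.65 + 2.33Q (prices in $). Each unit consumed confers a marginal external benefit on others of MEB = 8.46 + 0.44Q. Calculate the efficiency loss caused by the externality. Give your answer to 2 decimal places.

Market equilibrium (private): 4.65 + 2.33Q = 89.89 - 0.83Q → Q_m = 26.9747.
Social marginal benefit = demand + MEB = 98.35 - 0.39Q.
Set SMB = MC: 98.35 - 0.39Q = 4.65 + 2.33Q → Q* = 34.4485.
The welfare-loss triangle has base |Q_m − Q*| and height MEB(Q_m) (the vertical gap between SMB and MC is zero at Q* and MEB at Q_m).
DWL = ½ × 7.4738 × 20.3289 = 75.9671.

DWL = $75.97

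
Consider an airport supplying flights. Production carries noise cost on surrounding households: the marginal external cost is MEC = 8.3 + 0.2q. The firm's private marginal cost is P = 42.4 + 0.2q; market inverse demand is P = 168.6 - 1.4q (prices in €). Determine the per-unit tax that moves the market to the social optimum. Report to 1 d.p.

tax = €21.4 per unit

Social marginal cost = private MC + MEC = 50.7 + 0.4q.
Set SMC = demand: 50.7 + 0.4q = 168.6 - 1.4q → q* = 65.5000.
The Pigouvian tax equals MEC at q*: 8.3 + 0.2×65.5000 = 21.4000.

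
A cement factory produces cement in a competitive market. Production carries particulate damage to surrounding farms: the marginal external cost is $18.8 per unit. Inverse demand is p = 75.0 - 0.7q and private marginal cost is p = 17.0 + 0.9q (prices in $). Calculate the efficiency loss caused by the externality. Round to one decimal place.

DWL = $110.5

Market equilibrium (private): 17.0 + 0.9q = 75.0 - 0.7q → q_m = 36.2500.
Social marginal cost = private MC + MEC = 35.8 + 0.9q.
Set SMC = demand: 35.8 + 0.9q = 75.0 - 0.7q → q* = 24.5000.
The loss is the area between SMC and demand from q* to q_m; with linear curves that's a triangle of height MEC(q_m).
DWL = ½ × 11.7500 × 18.8000 = 110.4500.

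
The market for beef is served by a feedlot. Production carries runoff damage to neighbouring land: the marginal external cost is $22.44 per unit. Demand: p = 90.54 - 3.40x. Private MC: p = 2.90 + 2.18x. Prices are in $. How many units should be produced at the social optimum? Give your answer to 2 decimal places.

Social marginal cost = private MC + MEC = 25.34 + 2.18x.
Set SMC = demand: 25.34 + 2.18x = 90.54 - 3.40x → x* = 11.6846.

x* = 11.68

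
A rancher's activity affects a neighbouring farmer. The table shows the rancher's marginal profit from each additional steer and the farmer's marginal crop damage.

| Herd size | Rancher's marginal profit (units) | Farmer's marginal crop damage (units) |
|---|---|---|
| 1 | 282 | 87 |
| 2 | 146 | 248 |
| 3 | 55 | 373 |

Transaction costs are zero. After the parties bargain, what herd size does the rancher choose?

1

Bargaining reaches the level where marginal profit last exceeds marginal crop damage.
That holds through level 1 (282 ≥ 87) but not at 2 (146 < 248).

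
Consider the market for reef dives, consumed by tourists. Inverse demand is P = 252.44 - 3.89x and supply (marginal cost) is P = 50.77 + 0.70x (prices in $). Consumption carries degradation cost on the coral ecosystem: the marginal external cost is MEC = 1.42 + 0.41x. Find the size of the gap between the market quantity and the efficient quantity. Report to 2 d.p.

Market equilibrium (private): 50.77 + 0.70x = 252.44 - 3.89x → x_m = 43.9368.
Social marginal benefit = demand − MEC = 251.02 - 4.30x.
Set SMB = MC: 251.02 - 4.30x = 50.77 + 0.70x → x* = 40.0500.
Gap = |43.9368 − 40.0500| = 3.8868.

3.89 units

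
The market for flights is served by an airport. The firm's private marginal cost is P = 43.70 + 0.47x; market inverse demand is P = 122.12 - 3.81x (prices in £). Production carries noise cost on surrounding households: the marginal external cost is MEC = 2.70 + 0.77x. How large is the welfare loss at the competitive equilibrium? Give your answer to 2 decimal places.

Market equilibrium (private): 43.70 + 0.47x = 122.12 - 3.81x → x_m = 18.3224.
Social marginal cost = private MC + MEC = 46.40 + 1.24x.
Set SMC = demand: 46.40 + 1.24x = 122.12 - 3.81x → x* = 14.9941.
The loss is the area between SMC and demand from x* to x_m; with linear curves that's a triangle of height MEC(x_m).
DWL = ½ × 3.3283 × 16.8083 = 27.9715.

DWL = £27.97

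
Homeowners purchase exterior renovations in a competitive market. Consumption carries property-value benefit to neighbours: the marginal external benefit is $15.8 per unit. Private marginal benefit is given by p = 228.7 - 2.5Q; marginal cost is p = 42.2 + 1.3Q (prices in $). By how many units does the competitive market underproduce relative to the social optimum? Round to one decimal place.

4.2 units

Market equilibrium (private): 42.2 + 1.3Q = 228.7 - 2.5Q → Q_m = 49.0789.
Social marginal benefit = demand + MEB = 244.5 - 2.5Q.
Set SMB = MC: 244.5 - 2.5Q = 42.2 + 1.3Q → Q* = 53.2368.
Gap = |49.0789 − 53.2368| = 4.1579.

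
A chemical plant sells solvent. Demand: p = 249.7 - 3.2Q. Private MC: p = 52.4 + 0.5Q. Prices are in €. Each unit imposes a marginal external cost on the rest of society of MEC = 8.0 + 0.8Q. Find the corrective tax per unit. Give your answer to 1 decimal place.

Social marginal cost = private MC + MEC = 60.4 + 1.3Q.
Set SMC = demand: 60.4 + 1.3Q = 249.7 - 3.2Q → Q* = 42.0667.
The Pigouvian tax equals MEC at Q*: 8.0 + 0.8×42.0667 = 41.6534.

tax = €41.7 per unit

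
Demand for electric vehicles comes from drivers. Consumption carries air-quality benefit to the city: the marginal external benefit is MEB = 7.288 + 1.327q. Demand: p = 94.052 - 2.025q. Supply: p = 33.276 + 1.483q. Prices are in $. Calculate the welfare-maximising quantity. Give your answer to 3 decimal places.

Social marginal benefit = demand + MEB = 101.340 - 0.698q.
Set SMB = MC: 101.340 - 0.698q = 33.276 + 1.483q → q* = 31.2077.

q* = 31.208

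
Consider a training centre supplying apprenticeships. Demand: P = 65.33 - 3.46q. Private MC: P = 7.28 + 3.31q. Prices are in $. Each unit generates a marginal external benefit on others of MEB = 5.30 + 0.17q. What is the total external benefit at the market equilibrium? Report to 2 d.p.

$51.69

Market equilibrium (private): 7.28 + 3.31q = 65.33 - 3.46q → q_m = 8.5746.
Total external benefit = ∫₀^{q_m} (5.30 + 0.17q) dq = 5.30×8.5746 + ½×0.17×8.5746² = 51.6949.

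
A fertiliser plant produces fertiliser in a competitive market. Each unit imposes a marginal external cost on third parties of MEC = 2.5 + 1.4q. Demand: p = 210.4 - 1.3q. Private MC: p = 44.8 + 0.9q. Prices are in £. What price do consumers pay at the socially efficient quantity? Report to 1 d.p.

Social marginal cost = private MC + MEC = 47.3 + 2.3q.
Set SMC = demand: 47.3 + 2.3q = 210.4 - 1.3q → q* = 45.3056.
Consumer price on the demand curve at q*: 210.4 − 1.3×45.3056 = 151.5027.

P = £151.5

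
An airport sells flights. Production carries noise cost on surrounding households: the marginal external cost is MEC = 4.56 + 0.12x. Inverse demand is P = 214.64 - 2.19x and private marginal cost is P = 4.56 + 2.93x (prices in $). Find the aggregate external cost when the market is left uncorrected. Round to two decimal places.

Market equilibrium (private): 4.56 + 2.93x = 214.64 - 2.19x → x_m = 41.0313.
Total external cost = ∫₀^{x_m} (4.56 + 0.12x) dx = 4.56×41.0313 + ½×0.12×41.0313² = 288.1168.

$288.12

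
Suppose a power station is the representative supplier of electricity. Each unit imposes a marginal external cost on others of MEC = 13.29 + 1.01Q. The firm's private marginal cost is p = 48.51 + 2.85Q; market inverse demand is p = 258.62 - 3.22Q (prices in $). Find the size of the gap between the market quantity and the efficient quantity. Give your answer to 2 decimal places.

6.82 units

Market equilibrium (private): 48.51 + 2.85Q = 258.62 - 3.22Q → Q_m = 34.6145.
Social marginal cost = private MC + MEC = 61.80 + 3.86Q.
Set SMC = demand: 61.80 + 3.86Q = 258.62 - 3.22Q → Q* = 27.7994.
Gap = |34.6145 − 27.7994| = 6.8151.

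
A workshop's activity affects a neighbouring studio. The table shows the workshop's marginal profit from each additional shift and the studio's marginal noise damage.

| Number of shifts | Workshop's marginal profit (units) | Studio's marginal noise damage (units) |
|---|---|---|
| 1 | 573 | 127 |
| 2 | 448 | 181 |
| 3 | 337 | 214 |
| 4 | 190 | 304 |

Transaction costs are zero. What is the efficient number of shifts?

3

Bargaining reaches the level where marginal profit last exceeds marginal noise damage.
That holds through level 3 (337 ≥ 214) but not at 4 (190 < 304).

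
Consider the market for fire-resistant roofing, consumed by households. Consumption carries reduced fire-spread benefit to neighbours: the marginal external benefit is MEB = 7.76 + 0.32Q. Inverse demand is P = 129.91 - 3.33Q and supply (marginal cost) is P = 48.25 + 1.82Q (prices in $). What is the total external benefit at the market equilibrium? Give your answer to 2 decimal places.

Market equilibrium (private): 48.25 + 1.82Q = 129.91 - 3.33Q → Q_m = 15.8563.
Total external benefit = ∫₀^{Q_m} (7.76 + 0.32Q) dQ = 7.76×15.8563 + ½×0.32×15.8563² = 163.2724.

$163.27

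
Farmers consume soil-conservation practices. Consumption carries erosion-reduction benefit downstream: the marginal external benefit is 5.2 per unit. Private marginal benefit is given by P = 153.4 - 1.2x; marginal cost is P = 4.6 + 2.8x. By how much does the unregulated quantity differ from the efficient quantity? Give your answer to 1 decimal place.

1.3 units

Market equilibrium (private): 4.6 + 2.8x = 153.4 - 1.2x → x_m = 37.2000.
Social marginal benefit = demand + MEB = 158.6 - 1.2x.
Set SMB = MC: 158.6 - 1.2x = 4.6 + 2.8x → x* = 38.5000.
Gap = |37.2000 − 38.5000| = 1.3000.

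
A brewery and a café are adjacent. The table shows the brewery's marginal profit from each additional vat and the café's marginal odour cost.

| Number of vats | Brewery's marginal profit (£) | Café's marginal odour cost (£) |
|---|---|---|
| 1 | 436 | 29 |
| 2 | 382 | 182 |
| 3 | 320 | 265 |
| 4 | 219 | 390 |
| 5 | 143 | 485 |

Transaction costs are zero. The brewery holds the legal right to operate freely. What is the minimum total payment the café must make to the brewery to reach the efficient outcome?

Left alone the brewery would choose level 5 (marginal profit stays positive).
Efficient level: k* = 3 (marginal profit ≥ marginal odour cost through 3).
The café must at least cover the brewery's forgone profit from cutting 5→3: 219 + 143 = 362.

£362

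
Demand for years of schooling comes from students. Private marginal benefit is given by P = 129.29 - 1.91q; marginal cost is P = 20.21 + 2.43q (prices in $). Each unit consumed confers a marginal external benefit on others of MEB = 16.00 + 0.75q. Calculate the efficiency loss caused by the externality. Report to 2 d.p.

Market equilibrium (private): 20.21 + 2.43q = 129.29 - 1.91q → q_m = 25.1336.
Social marginal benefit = demand + MEB = 145.29 - 1.16q.
Set SMB = MC: 145.29 - 1.16q = 20.21 + 2.43q → q* = 34.8412.
The loss is the area between SMB and MC from q* to q_m; with linear curves that's a triangle of height MEB(q_m).
DWL = ½ × 9.7076 × 34.8502 = 169.1559.

DWL = $169.16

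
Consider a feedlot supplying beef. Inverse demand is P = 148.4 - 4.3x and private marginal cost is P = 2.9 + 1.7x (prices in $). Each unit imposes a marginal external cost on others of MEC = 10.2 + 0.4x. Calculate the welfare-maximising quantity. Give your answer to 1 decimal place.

Social marginal cost = private MC + MEC = 13.1 + 2.1x.
Set SMC = demand: 13.1 + 2.1x = 148.4 - 4.3x → x* = 21.1406.

x* = 21.1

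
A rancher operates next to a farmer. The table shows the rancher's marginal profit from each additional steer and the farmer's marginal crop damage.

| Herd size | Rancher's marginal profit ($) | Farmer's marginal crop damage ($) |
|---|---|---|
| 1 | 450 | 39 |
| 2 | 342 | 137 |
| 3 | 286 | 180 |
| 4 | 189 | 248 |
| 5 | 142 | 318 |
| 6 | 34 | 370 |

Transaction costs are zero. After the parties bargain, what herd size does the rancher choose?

Bargaining reaches the level where marginal profit last exceeds marginal crop damage.
That holds through level 3 (286 ≥ 180) but not at 4 (189 < 248).

3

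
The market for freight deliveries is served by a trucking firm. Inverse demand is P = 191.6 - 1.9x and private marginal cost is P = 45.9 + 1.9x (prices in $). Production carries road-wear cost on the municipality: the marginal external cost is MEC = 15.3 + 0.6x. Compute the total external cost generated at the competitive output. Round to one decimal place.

Market equilibrium (private): 45.9 + 1.9x = 191.6 - 1.9x → x_m = 38.3421.
Total external cost = ∫₀^{x_m} (15.3 + 0.6x) dx = 15.3×38.3421 + ½×0.6×38.3421² = 1027.6691.

$1027.7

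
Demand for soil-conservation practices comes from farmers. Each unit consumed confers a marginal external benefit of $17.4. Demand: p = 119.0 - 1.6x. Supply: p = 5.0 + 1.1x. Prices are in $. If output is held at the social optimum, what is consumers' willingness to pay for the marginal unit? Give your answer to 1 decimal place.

P = $41.1

Social marginal benefit = demand + MEB = 136.4 - 1.6x.
Set SMB = MC: 136.4 - 1.6x = 5.0 + 1.1x → x* = 48.6667.
Consumer price on the demand curve at x*: 119.0 − 1.6×48.6667 = 41.1333.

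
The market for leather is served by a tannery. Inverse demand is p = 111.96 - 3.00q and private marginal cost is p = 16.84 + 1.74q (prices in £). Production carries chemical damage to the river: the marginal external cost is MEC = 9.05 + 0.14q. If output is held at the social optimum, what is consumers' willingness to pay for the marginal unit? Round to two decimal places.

Social marginal cost = private MC + MEC = 25.89 + 1.88q.
Set SMC = demand: 25.89 + 1.88q = 111.96 - 3.00q → q* = 17.6373.
Consumer price on the demand curve at q*: 111.96 − 3.00×17.6373 = 59.0481.

P = £59.05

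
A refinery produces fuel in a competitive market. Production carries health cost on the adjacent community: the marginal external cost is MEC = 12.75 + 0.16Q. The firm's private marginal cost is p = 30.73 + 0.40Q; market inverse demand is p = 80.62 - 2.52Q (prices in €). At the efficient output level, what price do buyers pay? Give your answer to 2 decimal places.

P = €50.23

Social marginal cost = private MC + MEC = 43.48 + 0.56Q.
Set SMC = demand: 43.48 + 0.56Q = 80.62 - 2.52Q → Q* = 12.0584.
Consumer price on the demand curve at Q*: 80.62 − 2.52×12.0584 = 50.2328.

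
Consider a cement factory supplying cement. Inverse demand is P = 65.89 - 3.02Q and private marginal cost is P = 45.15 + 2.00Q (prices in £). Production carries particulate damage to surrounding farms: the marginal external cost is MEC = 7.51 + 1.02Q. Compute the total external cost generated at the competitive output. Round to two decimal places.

£39.73

Market equilibrium (private): 45.15 + 2.00Q = 65.89 - 3.02Q → Q_m = 4.1315.
Total external cost = ∫₀^{Q_m} (7.51 + 1.02Q) dQ = 7.51×4.1315 + ½×1.02×4.1315² = 39.7329.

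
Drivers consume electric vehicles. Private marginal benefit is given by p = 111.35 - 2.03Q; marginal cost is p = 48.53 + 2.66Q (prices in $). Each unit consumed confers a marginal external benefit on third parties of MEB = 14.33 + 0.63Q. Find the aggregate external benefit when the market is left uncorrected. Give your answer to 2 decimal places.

Market equilibrium (private): 48.53 + 2.66Q = 111.35 - 2.03Q → Q_m = 13.3945.
Total external benefit = ∫₀^{Q_m} (14.33 + 0.63Q) dQ = 14.33×13.3945 + ½×0.63×13.3945² = 248.4582.

$248.46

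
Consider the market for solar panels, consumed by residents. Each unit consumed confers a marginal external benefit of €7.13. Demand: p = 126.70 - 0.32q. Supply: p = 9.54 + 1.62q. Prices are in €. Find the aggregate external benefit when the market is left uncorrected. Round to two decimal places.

Market equilibrium (private): 9.54 + 1.62q = 126.70 - 0.32q → q_m = 60.3918.
Total external benefit = MEB × q_m = 7.13 × 60.3918 = 430.5935.

€430.59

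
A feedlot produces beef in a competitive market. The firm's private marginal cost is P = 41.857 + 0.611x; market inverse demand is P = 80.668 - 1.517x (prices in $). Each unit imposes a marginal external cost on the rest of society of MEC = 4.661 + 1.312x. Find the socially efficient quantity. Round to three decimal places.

x* = 9.927

Social marginal cost = private MC + MEC = 46.518 + 1.923x.
Set SMC = demand: 46.518 + 1.923x = 80.668 - 1.517x → x* = 9.9273.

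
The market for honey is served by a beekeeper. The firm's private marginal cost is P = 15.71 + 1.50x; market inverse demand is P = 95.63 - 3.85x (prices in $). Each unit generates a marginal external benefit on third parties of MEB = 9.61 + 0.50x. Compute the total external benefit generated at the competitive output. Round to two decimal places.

$199.35

Market equilibrium (private): 15.71 + 1.50x = 95.63 - 3.85x → x_m = 14.9383.
Total external benefit = ∫₀^{x_m} (9.61 + 0.50x) dx = 9.61×14.9383 + ½×0.50×14.9383² = 199.3453.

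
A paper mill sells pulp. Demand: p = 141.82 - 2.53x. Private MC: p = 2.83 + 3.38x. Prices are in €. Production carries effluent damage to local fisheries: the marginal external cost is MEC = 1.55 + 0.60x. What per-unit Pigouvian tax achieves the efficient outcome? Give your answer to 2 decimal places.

tax = €14.22 per unit

Social marginal cost = private MC + MEC = 4.38 + 3.98x.
Set SMC = demand: 4.38 + 3.98x = 141.82 - 2.53x → x* = 21.1121.
The Pigouvian tax equals MEC at x*: 1.55 + 0.60×21.1121 = 14.2173.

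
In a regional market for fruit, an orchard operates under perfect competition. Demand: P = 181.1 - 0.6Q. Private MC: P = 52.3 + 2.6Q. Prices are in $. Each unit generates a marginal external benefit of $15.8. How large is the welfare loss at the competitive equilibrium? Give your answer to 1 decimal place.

DWL = $39.0

Market equilibrium (private): 52.3 + 2.6Q = 181.1 - 0.6Q → Q_m = 40.2500.
Social marginal cost = private MC − MEB = 36.5 + 2.6Q.
Set SMC = demand: 36.5 + 2.6Q = 181.1 - 0.6Q → Q* = 45.1875.
The welfare-loss triangle has base |Q_m − Q*| and height MEB(Q_m) (the vertical gap between SMC and demand is zero at Q* and MEB at Q_m).
DWL = ½ × 4.9375 × 15.8000 = 39.0063.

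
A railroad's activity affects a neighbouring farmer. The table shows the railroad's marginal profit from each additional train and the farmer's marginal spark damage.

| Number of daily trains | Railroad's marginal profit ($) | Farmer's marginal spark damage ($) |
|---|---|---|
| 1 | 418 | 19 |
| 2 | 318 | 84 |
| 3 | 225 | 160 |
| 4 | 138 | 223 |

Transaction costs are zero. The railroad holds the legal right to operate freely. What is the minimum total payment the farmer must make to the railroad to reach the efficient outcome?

$138

Left alone the railroad would choose level 4 (marginal profit stays positive).
Efficient level: k* = 3 (marginal profit ≥ marginal spark damage through 3).
The farmer must at least cover the railroad's forgone profit from cutting 4→3: 138 = 138.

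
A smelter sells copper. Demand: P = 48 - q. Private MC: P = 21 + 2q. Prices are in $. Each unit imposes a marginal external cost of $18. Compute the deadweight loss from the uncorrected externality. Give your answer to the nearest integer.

Market equilibrium (private): 21 + 2q = 48 - q → q_m = 9.0000.
Social marginal cost = private MC + MEC = 39 + 2q.
Set SMC = demand: 39 + 2q = 48 - q → q* = 3.0000.
The loss is the area between SMC and demand from q* to q_m; with linear curves that's a triangle of height MEC(q_m).
DWL = ½ × 6.0000 × 18.0000 = 54.0000.

DWL = $54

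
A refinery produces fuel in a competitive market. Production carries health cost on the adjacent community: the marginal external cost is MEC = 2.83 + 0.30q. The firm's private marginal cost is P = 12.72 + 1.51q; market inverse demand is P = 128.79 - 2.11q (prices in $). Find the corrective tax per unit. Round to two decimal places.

Social marginal cost = private MC + MEC = 15.55 + 1.81q.
Set SMC = demand: 15.55 + 1.81q = 128.79 - 2.11q → q* = 28.8878.
The Pigouvian tax equals MEC at q*: 2.83 + 0.30×28.8878 = 11.4963.

tax = $11.50 per unit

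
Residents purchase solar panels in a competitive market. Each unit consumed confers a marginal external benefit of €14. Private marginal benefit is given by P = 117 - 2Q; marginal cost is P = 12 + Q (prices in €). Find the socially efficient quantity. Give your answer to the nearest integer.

Q* = 40

Social marginal benefit = demand + MEB = 131 - 2Q.
Set SMB = MC: 131 - 2Q = 12 + Q → Q* = 39.6667.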